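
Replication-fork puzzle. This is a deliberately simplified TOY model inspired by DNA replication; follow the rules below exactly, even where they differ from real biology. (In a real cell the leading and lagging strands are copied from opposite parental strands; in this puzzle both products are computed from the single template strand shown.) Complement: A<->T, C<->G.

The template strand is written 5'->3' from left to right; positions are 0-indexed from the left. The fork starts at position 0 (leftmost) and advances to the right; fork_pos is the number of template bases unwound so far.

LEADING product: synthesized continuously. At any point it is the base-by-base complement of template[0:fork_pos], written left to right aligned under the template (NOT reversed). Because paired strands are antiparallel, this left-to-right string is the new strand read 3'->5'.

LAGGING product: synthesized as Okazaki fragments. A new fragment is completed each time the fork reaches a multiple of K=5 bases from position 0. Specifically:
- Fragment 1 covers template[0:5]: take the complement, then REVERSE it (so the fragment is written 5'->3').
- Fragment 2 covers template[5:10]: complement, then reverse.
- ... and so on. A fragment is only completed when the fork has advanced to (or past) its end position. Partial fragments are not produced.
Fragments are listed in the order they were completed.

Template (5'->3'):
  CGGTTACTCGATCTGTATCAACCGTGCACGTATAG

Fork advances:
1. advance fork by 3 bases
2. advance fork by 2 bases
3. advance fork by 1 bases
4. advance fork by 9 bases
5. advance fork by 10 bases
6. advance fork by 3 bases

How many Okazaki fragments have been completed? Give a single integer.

Answer: 5

Derivation:
Step 1: advance 3 -> fork_pos = 0 + 3 = 3. Next multiple of 5 is 5 (not reached); still 0 fragment(s).
Step 2: advance 2 -> fork_pos = 3 + 2 = 5. Reached multiple(s) of 5: 5 -> fragment 1 completed (1 total).
Step 3: advance 1 -> fork_pos = 5 + 1 = 6. Next multiple of 5 is 10 (not reached); still 1 fragment(s).
Step 4: advance 9 -> fork_pos = 6 + 9 = 15. Reached multiple(s) of 5: 10, 15 -> fragments 2-3 completed (3 total).
Step 5: advance 10 -> fork_pos = 15 + 10 = 25. Reached multiple(s) of 5: 20, 25 -> fragments 4-5 completed (5 total).
Step 6: advance 3 -> fork_pos = 25 + 3 = 28. Next multiple of 5 is 30 (not reached); still 5 fragment(s).
Check: final fork_pos = 28; the multiples of 5 that are <= 28 are 5..25 -> 28 // 5 = 5 completed fragment(s).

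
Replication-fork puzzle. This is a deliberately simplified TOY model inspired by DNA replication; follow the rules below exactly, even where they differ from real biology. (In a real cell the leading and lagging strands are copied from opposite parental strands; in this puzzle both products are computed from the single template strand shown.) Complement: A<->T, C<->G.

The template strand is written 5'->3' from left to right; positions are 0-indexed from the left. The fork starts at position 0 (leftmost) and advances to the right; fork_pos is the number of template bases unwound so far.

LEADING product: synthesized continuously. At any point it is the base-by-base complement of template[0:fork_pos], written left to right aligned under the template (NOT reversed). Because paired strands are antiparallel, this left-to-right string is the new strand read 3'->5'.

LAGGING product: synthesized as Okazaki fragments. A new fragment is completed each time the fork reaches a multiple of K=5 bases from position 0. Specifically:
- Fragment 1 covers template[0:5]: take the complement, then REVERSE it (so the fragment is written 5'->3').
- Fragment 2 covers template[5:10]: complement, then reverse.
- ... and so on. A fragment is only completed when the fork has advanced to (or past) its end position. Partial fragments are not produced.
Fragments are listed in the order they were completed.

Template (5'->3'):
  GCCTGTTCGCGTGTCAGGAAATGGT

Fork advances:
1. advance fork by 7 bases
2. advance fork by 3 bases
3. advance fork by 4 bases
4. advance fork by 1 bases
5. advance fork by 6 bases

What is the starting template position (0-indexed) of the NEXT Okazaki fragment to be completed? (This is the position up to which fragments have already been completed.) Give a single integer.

Answer: 20

Derivation:
Step 1: advance 7 -> fork_pos = 0 + 7 = 7. Reached multiple(s) of 5: 5 -> fragment 1 completed (1 total).
Step 2: advance 3 -> fork_pos = 7 + 3 = 10. Reached multiple(s) of 5: 10 -> fragment 2 completed (2 total).
Step 3: advance 4 -> fork_pos = 10 + 4 = 14. Next multiple of 5 is 15 (not reached); still 2 fragment(s).
Step 4: advance 1 -> fork_pos = 14 + 1 = 15. Reached multiple(s) of 5: 15 -> fragment 3 completed (3 total).
Step 5: advance 6 -> fork_pos = 15 + 6 = 21. Reached multiple(s) of 5: 20 -> fragment 4 completed (4 total).
4 fragment(s) completed, covering template[0:20] (4 x 5 = 20). The next fragment, fragment 5, covers template[20:25], so it starts at position 20.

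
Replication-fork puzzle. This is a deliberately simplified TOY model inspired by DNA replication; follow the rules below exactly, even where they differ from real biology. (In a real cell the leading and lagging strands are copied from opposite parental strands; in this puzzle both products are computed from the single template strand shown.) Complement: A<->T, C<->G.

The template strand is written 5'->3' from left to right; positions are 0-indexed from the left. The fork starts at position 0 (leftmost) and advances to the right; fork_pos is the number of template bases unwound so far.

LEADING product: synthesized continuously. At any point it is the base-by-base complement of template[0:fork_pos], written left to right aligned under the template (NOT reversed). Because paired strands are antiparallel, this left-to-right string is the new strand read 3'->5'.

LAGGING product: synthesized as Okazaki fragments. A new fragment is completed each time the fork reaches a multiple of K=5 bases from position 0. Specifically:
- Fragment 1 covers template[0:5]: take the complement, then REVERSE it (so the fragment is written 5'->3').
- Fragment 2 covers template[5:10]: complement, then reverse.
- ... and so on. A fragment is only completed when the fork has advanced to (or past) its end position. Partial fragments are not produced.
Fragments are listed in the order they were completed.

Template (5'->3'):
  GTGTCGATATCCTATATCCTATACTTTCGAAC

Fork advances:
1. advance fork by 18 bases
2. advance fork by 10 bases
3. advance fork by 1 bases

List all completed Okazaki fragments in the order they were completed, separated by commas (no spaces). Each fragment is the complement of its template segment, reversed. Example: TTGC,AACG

Step 1: advance 18 -> fork_pos = 0 + 18 = 18. Reached multiple(s) of 5: 5, 10, 15 -> fragments 1-3 completed (3 total).
Step 2: advance 10 -> fork_pos = 18 + 10 = 28. Reached multiple(s) of 5: 20, 25 -> fragments 4-5 completed (5 total).
Step 3: advance 1 -> fork_pos = 28 + 1 = 29. Next multiple of 5 is 30 (not reached); still 5 fragment(s).
Final fork_pos = 29, so 5 fragment(s) are complete. Build each: template segment -> complement -> reverse.
Fragment 1: template[0:5] = GTGTC -> complement CACAG -> reversed GACAC
Fragment 2: template[5:10] = GATAT -> complement CTATA -> reversed ATATC
Fragment 3: template[10:15] = CCTAT -> complement GGATA -> reversed ATAGG
Fragment 4: template[15:20] = ATCCT -> complement TAGGA -> reversed AGGAT
Fragment 5: template[20:25] = ATACT -> complement TATGA -> reversed AGTAT

Answer: GACAC,ATATC,ATAGG,AGGAT,AGTAT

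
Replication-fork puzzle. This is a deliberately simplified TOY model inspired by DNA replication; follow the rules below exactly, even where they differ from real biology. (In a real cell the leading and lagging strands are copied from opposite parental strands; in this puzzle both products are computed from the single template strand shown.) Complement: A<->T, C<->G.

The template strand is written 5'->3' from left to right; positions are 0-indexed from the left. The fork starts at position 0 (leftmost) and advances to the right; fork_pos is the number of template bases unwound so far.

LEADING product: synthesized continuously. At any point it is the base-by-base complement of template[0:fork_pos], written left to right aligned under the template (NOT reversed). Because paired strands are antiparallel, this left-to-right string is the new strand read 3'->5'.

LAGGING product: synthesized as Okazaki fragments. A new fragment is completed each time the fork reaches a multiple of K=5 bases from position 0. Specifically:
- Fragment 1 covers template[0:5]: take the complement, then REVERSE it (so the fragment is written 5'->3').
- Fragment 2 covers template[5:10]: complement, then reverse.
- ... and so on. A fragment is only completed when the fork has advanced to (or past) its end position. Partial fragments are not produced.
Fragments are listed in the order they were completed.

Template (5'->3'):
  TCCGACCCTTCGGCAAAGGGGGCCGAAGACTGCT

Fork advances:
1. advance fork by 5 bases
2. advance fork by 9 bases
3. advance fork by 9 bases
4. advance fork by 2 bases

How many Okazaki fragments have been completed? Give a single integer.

Step 1: advance 5 -> fork_pos = 0 + 5 = 5. Reached multiple(s) of 5: 5 -> fragment 1 completed (1 total).
Step 2: advance 9 -> fork_pos = 5 + 9 = 14. Reached multiple(s) of 5: 10 -> fragment 2 completed (2 total).
Step 3: advance 9 -> fork_pos = 14 + 9 = 23. Reached multiple(s) of 5: 15, 20 -> fragments 3-4 completed (4 total).
Step 4: advance 2 -> fork_pos = 23 + 2 = 25. Reached multiple(s) of 5: 25 -> fragment 5 completed (5 total).
Check: final fork_pos = 25; the multiples of 5 that are <= 25 are 5..25 -> 25 // 5 = 5 completed fragment(s).

Answer: 5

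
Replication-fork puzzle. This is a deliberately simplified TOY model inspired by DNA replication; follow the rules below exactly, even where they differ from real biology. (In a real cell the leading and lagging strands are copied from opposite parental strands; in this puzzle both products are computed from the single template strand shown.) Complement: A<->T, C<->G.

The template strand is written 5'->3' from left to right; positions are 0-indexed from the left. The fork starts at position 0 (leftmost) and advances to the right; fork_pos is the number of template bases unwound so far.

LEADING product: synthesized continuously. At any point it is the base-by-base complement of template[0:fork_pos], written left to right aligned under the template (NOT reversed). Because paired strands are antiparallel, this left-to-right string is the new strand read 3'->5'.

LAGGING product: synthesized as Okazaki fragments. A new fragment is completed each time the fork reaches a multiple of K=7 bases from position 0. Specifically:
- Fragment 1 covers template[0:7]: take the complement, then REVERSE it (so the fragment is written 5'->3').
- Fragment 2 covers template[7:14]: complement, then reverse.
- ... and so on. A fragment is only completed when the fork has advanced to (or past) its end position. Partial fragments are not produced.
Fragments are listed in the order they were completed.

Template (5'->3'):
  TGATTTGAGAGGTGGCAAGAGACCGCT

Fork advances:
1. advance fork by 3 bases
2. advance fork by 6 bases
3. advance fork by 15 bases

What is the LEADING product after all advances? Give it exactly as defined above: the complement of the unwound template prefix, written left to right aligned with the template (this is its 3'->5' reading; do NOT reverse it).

Step 1: advance 3 -> fork_pos = 0 + 3 = 3.
Step 2: advance 6 -> fork_pos = 3 + 6 = 9.
Step 3: advance 15 -> fork_pos = 9 + 15 = 24.
Unwound prefix: template[0:24] = TGATTTGAGAGGTGGCAAGAGACC
Complement it base by base (A<->T, C<->G), keeping left-to-right order:
  [0:5] TGATT -> ACTAA
  [5:10] TGAGA -> ACTCT
  [10:15] GGTGG -> CCACC
  [15:20] CAAGA -> GTTCT
  [20:24] GACC -> CTGG
Concatenate: ACTAAACTCTCCACCGTTCTCTGG (length 24; written aligned with the template, i.e. 3'->5').

Answer: ACTAAACTCTCCACCGTTCTCTGG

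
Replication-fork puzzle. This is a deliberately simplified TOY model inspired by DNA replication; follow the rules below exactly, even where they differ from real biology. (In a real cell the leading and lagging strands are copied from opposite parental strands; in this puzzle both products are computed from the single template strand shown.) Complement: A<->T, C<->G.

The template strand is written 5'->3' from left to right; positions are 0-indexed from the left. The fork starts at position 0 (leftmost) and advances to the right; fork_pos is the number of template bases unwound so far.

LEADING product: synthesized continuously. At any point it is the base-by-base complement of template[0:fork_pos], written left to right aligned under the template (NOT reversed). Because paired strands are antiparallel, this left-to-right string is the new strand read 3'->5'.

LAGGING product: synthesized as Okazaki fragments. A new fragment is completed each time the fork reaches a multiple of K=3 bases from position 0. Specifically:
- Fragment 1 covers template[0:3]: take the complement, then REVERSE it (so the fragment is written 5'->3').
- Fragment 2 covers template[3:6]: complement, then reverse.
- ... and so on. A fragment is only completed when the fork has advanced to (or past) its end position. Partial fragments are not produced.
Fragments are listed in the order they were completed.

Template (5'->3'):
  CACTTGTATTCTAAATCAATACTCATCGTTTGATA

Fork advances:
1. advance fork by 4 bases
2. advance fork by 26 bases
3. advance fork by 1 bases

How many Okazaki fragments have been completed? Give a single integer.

Step 1: advance 4 -> fork_pos = 0 + 4 = 4. Reached multiple(s) of 3: 3 -> fragment 1 completed (1 total).
Step 2: advance 26 -> fork_pos = 4 + 26 = 30. Reached multiple(s) of 3: 6, 9, 12, 15, 18, 21, 24, 27, 30 -> fragments 2-10 completed (10 total).
Step 3: advance 1 -> fork_pos = 30 + 1 = 31. Next multiple of 3 is 33 (not reached); still 10 fragment(s).
Check: final fork_pos = 31; the multiples of 3 that are <= 31 are 3..30 -> 31 // 3 = 10 completed fragment(s).

Answer: 10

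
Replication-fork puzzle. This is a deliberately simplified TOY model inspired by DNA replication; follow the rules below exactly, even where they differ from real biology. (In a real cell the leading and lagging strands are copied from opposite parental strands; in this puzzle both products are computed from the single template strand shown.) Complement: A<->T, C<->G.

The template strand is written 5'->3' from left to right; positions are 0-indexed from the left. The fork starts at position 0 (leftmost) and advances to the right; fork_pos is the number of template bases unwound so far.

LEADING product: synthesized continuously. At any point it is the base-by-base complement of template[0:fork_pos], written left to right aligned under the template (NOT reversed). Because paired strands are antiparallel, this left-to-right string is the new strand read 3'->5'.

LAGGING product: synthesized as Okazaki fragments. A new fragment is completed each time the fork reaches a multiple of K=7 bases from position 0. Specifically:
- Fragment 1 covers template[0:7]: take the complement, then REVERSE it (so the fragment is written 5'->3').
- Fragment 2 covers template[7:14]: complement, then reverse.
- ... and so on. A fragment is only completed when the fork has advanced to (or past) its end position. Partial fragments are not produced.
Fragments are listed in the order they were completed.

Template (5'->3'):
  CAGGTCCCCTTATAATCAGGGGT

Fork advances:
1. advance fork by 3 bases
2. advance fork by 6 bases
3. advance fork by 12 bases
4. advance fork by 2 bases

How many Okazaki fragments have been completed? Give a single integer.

Answer: 3

Derivation:
Step 1: advance 3 -> fork_pos = 0 + 3 = 3. Next multiple of 7 is 7 (not reached); still 0 fragment(s).
Step 2: advance 6 -> fork_pos = 3 + 6 = 9. Reached multiple(s) of 7: 7 -> fragment 1 completed (1 total).
Step 3: advance 12 -> fork_pos = 9 + 12 = 21. Reached multiple(s) of 7: 14, 21 -> fragments 2-3 completed (3 total).
Step 4: advance 2 -> fork_pos = 21 + 2 = 23. Next multiple of 7 is 28 (not reached); still 3 fragment(s).
Check: final fork_pos = 23; the multiples of 7 that are <= 23 are 7..21 -> 23 // 7 = 3 completed fragment(s).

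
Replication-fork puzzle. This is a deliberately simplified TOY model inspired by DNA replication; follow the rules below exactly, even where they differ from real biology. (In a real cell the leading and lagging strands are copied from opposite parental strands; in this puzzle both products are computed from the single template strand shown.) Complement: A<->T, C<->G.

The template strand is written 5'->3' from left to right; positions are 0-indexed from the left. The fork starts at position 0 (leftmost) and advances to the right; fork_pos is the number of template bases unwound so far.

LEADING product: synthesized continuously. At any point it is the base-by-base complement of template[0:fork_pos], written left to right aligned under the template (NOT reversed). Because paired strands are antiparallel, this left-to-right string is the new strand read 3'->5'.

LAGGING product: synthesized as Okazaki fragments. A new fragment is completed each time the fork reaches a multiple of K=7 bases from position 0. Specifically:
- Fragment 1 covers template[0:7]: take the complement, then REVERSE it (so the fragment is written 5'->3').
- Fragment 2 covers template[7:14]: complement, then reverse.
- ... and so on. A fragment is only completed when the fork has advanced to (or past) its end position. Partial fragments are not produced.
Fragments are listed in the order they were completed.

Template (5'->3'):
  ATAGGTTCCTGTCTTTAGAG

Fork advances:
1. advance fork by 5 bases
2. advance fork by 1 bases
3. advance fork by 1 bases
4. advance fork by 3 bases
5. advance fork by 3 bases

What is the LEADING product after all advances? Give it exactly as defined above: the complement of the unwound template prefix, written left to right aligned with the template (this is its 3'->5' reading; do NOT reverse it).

Answer: TATCCAAGGACAG

Derivation:
Step 1: advance 5 -> fork_pos = 0 + 5 = 5.
Step 2: advance 1 -> fork_pos = 5 + 1 = 6.
Step 3: advance 1 -> fork_pos = 6 + 1 = 7.
Step 4: advance 3 -> fork_pos = 7 + 3 = 10.
Step 5: advance 3 -> fork_pos = 10 + 3 = 13.
Unwound prefix: template[0:13] = ATAGGTTCCTGTC
Complement it base by base (A<->T, C<->G), keeping left-to-right order:
  [0:5] ATAGG -> TATCC
  [5:10] TTCCT -> AAGGA
  [10:13] GTC -> CAG
Concatenate: TATCCAAGGACAG (length 13; written aligned with the template, i.e. 3'->5').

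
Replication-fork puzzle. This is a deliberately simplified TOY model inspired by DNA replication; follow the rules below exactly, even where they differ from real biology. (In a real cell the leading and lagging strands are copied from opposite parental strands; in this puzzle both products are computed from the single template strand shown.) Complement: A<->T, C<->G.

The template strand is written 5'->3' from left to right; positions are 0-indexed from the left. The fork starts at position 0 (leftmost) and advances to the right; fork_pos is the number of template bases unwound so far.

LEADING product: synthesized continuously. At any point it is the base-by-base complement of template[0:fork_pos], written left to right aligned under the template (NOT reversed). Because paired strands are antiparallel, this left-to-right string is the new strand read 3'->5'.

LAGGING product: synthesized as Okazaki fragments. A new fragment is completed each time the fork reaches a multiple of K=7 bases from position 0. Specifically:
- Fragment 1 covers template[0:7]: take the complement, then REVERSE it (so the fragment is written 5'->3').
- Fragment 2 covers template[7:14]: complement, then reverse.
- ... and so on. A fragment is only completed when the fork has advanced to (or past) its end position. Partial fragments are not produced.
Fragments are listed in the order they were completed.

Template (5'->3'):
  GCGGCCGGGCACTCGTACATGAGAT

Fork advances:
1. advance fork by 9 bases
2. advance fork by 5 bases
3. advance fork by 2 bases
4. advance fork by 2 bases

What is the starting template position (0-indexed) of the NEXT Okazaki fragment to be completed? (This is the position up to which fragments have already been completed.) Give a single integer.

Step 1: advance 9 -> fork_pos = 0 + 9 = 9. Reached multiple(s) of 7: 7 -> fragment 1 completed (1 total).
Step 2: advance 5 -> fork_pos = 9 + 5 = 14. Reached multiple(s) of 7: 14 -> fragment 2 completed (2 total).
Step 3: advance 2 -> fork_pos = 14 + 2 = 16. Next multiple of 7 is 21 (not reached); still 2 fragment(s).
Step 4: advance 2 -> fork_pos = 16 + 2 = 18. Next multiple of 7 is 21 (not reached); still 2 fragment(s).
2 fragment(s) completed, covering template[0:14] (2 x 7 = 14). The next fragment, fragment 3, covers template[14:21], so it starts at position 14.

Answer: 14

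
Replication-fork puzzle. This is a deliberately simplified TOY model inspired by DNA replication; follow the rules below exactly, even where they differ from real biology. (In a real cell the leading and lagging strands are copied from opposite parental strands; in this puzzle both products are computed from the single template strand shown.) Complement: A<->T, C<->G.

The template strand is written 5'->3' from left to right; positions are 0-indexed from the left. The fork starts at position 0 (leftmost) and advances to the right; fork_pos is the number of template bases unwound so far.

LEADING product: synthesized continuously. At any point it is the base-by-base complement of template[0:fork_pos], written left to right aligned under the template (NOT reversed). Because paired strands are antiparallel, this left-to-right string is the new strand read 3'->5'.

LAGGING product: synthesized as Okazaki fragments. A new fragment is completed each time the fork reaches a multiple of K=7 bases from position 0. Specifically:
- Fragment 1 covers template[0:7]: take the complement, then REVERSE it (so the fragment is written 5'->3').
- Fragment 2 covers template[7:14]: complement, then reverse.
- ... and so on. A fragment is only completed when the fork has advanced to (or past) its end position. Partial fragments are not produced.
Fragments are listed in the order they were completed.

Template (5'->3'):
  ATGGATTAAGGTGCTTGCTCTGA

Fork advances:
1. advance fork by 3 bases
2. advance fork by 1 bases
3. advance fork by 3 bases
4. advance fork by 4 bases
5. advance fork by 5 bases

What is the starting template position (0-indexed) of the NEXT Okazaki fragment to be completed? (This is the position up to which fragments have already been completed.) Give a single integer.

Step 1: advance 3 -> fork_pos = 0 + 3 = 3. Next multiple of 7 is 7 (not reached); still 0 fragment(s).
Step 2: advance 1 -> fork_pos = 3 + 1 = 4. Next multiple of 7 is 7 (not reached); still 0 fragment(s).
Step 3: advance 3 -> fork_pos = 4 + 3 = 7. Reached multiple(s) of 7: 7 -> fragment 1 completed (1 total).
Step 4: advance 4 -> fork_pos = 7 + 4 = 11. Next multiple of 7 is 14 (not reached); still 1 fragment(s).
Step 5: advance 5 -> fork_pos = 11 + 5 = 16. Reached multiple(s) of 7: 14 -> fragment 2 completed (2 total).
2 fragment(s) completed, covering template[0:14] (2 x 7 = 14). The next fragment, fragment 3, covers template[14:21], so it starts at position 14.

Answer: 14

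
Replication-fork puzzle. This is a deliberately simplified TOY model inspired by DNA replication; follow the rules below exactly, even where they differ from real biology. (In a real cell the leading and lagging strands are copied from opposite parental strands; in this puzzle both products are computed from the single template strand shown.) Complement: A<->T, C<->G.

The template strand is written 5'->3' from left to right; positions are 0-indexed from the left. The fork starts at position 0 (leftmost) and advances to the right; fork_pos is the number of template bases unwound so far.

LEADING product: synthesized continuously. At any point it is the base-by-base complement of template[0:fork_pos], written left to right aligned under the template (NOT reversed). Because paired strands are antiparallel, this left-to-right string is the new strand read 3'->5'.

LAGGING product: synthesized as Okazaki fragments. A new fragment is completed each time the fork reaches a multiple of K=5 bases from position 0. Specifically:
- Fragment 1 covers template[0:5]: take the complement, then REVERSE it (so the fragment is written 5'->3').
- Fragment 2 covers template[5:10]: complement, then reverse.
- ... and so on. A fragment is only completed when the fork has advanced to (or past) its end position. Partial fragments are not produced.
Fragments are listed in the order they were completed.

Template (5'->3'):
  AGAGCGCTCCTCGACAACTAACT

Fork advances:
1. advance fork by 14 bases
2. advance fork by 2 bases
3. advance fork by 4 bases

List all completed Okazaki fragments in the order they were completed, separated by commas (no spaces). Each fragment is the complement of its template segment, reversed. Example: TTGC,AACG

Step 1: advance 14 -> fork_pos = 0 + 14 = 14. Reached multiple(s) of 5: 5, 10 -> fragments 1-2 completed (2 total).
Step 2: advance 2 -> fork_pos = 14 + 2 = 16. Reached multiple(s) of 5: 15 -> fragment 3 completed (3 total).
Step 3: advance 4 -> fork_pos = 16 + 4 = 20. Reached multiple(s) of 5: 20 -> fragment 4 completed (4 total).
Final fork_pos = 20, so 4 fragment(s) are complete. Build each: template segment -> complement -> reverse.
Fragment 1: template[0:5] = AGAGC -> complement TCTCG -> reversed GCTCT
Fragment 2: template[5:10] = GCTCC -> complement CGAGG -> reversed GGAGC
Fragment 3: template[10:15] = TCGAC -> complement AGCTG -> reversed GTCGA
Fragment 4: template[15:20] = AACTA -> complement TTGAT -> reversed TAGTT

Answer: GCTCT,GGAGC,GTCGA,TAGTT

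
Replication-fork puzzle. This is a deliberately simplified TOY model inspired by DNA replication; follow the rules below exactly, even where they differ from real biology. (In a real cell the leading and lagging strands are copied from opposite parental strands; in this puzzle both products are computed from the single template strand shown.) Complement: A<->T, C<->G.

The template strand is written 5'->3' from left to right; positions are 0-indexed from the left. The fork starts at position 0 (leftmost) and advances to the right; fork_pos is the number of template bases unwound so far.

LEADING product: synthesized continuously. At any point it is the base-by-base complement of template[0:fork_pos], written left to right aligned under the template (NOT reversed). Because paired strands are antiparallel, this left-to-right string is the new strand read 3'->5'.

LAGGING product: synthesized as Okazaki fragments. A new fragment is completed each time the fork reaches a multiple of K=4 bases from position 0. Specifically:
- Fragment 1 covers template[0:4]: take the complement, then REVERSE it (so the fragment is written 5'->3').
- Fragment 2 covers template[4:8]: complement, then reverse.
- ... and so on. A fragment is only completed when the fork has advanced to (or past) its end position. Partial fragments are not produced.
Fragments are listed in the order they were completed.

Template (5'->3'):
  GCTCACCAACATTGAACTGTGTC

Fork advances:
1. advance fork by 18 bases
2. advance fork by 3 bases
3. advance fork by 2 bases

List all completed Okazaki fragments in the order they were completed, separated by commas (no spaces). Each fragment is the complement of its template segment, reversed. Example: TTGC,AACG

Answer: GAGC,TGGT,ATGT,TTCA,ACAG

Derivation:
Step 1: advance 18 -> fork_pos = 0 + 18 = 18. Reached multiple(s) of 4: 4, 8, 12, 16 -> fragments 1-4 completed (4 total).
Step 2: advance 3 -> fork_pos = 18 + 3 = 21. Reached multiple(s) of 4: 20 -> fragment 5 completed (5 total).
Step 3: advance 2 -> fork_pos = 21 + 2 = 23. Next multiple of 4 is 24 (not reached); still 5 fragment(s).
Final fork_pos = 23, so 5 fragment(s) are complete. Build each: template segment -> complement -> reverse.
Fragment 1: template[0:4] = GCTC -> complement CGAG -> reversed GAGC
Fragment 2: template[4:8] = ACCA -> complement TGGT -> reversed TGGT
Fragment 3: template[8:12] = ACAT -> complement TGTA -> reversed ATGT
Fragment 4: template[12:16] = TGAA -> complement ACTT -> reversed TTCA
Fragment 5: template[16:20] = CTGT -> complement GACA -> reversed ACAG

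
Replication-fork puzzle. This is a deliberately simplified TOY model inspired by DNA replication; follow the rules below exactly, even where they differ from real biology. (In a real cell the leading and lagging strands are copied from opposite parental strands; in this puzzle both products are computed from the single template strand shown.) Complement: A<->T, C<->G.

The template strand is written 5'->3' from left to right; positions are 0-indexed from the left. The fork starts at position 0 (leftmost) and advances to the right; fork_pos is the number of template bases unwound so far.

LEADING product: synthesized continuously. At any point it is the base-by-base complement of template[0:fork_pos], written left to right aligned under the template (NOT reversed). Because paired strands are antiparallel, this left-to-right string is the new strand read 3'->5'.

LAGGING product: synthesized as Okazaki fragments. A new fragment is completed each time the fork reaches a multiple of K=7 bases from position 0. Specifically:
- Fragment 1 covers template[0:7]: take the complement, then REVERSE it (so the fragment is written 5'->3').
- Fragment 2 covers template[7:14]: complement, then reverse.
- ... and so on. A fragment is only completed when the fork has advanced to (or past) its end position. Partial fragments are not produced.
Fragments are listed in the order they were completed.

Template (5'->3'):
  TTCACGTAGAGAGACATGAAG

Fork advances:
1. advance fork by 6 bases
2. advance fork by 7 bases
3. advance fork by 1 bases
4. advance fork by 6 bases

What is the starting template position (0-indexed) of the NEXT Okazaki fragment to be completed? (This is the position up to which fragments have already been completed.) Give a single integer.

Step 1: advance 6 -> fork_pos = 0 + 6 = 6. Next multiple of 7 is 7 (not reached); still 0 fragment(s).
Step 2: advance 7 -> fork_pos = 6 + 7 = 13. Reached multiple(s) of 7: 7 -> fragment 1 completed (1 total).
Step 3: advance 1 -> fork_pos = 13 + 1 = 14. Reached multiple(s) of 7: 14 -> fragment 2 completed (2 total).
Step 4: advance 6 -> fork_pos = 14 + 6 = 20. Next multiple of 7 is 21 (not reached); still 2 fragment(s).
2 fragment(s) completed, covering template[0:14] (2 x 7 = 14). The next fragment, fragment 3, covers template[14:21], so it starts at position 14.

Answer: 14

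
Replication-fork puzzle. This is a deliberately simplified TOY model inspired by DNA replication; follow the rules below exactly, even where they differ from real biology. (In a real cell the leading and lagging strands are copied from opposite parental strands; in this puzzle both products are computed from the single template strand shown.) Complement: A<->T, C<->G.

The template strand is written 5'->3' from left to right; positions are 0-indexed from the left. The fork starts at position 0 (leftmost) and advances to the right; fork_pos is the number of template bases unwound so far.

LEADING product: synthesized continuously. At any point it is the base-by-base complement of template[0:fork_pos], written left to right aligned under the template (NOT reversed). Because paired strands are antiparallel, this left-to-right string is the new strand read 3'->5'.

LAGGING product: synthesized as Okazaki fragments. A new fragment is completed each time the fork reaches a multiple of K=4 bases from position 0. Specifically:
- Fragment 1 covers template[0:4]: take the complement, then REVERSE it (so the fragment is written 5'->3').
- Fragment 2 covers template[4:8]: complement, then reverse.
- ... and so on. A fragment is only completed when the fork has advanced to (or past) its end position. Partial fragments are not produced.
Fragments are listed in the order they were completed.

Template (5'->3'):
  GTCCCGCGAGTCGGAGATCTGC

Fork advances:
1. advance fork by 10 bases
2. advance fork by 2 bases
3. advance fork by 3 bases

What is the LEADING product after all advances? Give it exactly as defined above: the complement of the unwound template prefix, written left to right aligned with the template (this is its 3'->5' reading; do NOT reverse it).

Answer: CAGGGCGCTCAGCCT

Derivation:
Step 1: advance 10 -> fork_pos = 0 + 10 = 10.
Step 2: advance 2 -> fork_pos = 10 + 2 = 12.
Step 3: advance 3 -> fork_pos = 12 + 3 = 15.
Unwound prefix: template[0:15] = GTCCCGCGAGTCGGA
Complement it base by base (A<->T, C<->G), keeping left-to-right order:
  [0:5] GTCCC -> CAGGG
  [5:10] GCGAG -> CGCTC
  [10:15] TCGGA -> AGCCT
Concatenate: CAGGGCGCTCAGCCT (length 15; written aligned with the template, i.e. 3'->5').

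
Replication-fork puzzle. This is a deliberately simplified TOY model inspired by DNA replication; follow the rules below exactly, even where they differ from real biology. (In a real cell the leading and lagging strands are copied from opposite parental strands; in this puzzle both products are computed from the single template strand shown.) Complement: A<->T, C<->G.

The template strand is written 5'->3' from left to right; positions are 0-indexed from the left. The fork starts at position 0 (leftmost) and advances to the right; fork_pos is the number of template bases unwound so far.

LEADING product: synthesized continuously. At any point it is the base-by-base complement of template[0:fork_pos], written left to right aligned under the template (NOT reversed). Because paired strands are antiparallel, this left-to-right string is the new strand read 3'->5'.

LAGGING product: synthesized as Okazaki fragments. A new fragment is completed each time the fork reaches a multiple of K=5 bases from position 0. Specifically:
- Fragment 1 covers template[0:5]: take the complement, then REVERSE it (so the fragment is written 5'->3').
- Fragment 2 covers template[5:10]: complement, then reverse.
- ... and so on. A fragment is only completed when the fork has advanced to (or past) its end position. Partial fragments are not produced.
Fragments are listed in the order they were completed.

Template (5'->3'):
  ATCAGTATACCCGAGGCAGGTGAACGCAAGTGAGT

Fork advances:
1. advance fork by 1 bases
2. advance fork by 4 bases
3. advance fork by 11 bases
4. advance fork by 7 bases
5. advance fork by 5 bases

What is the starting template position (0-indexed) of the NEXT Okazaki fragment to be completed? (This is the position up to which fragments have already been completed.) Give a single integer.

Answer: 25

Derivation:
Step 1: advance 1 -> fork_pos = 0 + 1 = 1. Next multiple of 5 is 5 (not reached); still 0 fragment(s).
Step 2: advance 4 -> fork_pos = 1 + 4 = 5. Reached multiple(s) of 5: 5 -> fragment 1 completed (1 total).
Step 3: advance 11 -> fork_pos = 5 + 11 = 16. Reached multiple(s) of 5: 10, 15 -> fragments 2-3 completed (3 total).
Step 4: advance 7 -> fork_pos = 16 + 7 = 23. Reached multiple(s) of 5: 20 -> fragment 4 completed (4 total).
Step 5: advance 5 -> fork_pos = 23 + 5 = 28. Reached multiple(s) of 5: 25 -> fragment 5 completed (5 total).
5 fragment(s) completed, covering template[0:25] (5 x 5 = 25). The next fragment, fragment 6, covers template[25:30], so it starts at position 25.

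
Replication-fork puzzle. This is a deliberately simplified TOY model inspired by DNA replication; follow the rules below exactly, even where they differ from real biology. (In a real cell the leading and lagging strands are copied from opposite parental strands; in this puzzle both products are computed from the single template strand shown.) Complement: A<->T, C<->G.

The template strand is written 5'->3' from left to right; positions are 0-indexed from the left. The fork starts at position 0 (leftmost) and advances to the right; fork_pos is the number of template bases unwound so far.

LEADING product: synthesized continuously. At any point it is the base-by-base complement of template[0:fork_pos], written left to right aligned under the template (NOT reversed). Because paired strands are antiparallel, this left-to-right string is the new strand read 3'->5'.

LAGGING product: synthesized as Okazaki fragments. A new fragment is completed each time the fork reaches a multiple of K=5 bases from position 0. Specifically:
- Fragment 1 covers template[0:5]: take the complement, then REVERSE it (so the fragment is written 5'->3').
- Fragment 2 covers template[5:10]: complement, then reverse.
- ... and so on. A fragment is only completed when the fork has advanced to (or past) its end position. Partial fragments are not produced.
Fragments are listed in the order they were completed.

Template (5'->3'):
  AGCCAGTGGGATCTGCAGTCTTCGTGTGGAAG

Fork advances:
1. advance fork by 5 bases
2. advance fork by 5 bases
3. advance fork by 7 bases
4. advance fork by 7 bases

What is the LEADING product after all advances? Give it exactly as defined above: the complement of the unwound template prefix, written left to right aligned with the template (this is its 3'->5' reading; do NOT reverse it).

Answer: TCGGTCACCCTAGACGTCAGAAGC

Derivation:
Step 1: advance 5 -> fork_pos = 0 + 5 = 5.
Step 2: advance 5 -> fork_pos = 5 + 5 = 10.
Step 3: advance 7 -> fork_pos = 10 + 7 = 17.
Step 4: advance 7 -> fork_pos = 17 + 7 = 24.
Unwound prefix: template[0:24] = AGCCAGTGGGATCTGCAGTCTTCG
Complement it base by base (A<->T, C<->G), keeping left-to-right order:
  [0:5] AGCCA -> TCGGT
  [5:10] GTGGG -> CACCC
  [10:15] ATCTG -> TAGAC
  [15:20] CAGTC -> GTCAG
  [20:24] TTCG -> AAGC
Concatenate: TCGGTCACCCTAGACGTCAGAAGC (length 24; written aligned with the template, i.e. 3'->5').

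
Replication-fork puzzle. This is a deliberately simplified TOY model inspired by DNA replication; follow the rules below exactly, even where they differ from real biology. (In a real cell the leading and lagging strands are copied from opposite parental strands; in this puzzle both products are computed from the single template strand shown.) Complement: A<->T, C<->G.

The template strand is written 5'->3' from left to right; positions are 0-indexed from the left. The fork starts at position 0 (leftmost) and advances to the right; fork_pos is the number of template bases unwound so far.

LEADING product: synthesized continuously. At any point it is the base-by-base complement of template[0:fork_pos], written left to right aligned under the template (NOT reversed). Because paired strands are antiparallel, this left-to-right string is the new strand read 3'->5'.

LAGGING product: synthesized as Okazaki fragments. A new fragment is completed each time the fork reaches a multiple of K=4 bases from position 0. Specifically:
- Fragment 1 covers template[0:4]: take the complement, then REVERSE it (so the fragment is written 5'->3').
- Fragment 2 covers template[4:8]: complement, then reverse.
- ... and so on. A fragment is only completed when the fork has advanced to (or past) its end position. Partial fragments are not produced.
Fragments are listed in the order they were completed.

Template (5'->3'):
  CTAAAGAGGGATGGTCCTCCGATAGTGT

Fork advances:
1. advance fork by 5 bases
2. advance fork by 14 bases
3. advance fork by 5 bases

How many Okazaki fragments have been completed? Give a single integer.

Answer: 6

Derivation:
Step 1: advance 5 -> fork_pos = 0 + 5 = 5. Reached multiple(s) of 4: 4 -> fragment 1 completed (1 total).
Step 2: advance 14 -> fork_pos = 5 + 14 = 19. Reached multiple(s) of 4: 8, 12, 16 -> fragments 2-4 completed (4 total).
Step 3: advance 5 -> fork_pos = 19 + 5 = 24. Reached multiple(s) of 4: 20, 24 -> fragments 5-6 completed (6 total).
Check: final fork_pos = 24; the multiples of 4 that are <= 24 are 4..24 -> 24 // 4 = 6 completed fragment(s).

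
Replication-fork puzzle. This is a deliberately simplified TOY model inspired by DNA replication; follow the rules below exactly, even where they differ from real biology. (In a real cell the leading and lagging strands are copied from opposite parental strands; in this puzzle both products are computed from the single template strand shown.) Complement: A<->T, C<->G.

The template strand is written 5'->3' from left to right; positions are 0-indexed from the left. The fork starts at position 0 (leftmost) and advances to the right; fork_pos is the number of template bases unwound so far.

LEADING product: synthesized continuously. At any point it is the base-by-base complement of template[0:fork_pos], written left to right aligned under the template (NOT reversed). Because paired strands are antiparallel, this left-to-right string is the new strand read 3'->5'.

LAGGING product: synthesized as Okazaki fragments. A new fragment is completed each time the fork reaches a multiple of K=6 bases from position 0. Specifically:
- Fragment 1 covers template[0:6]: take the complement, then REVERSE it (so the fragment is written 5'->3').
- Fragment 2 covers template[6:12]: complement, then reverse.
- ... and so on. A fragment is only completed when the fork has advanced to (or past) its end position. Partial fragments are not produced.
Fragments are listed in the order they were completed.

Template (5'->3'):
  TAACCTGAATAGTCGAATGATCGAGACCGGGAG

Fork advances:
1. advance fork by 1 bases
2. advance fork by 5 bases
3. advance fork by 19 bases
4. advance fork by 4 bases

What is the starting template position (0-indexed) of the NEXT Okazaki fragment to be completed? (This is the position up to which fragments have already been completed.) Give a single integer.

Answer: 24

Derivation:
Step 1: advance 1 -> fork_pos = 0 + 1 = 1. Next multiple of 6 is 6 (not reached); still 0 fragment(s).
Step 2: advance 5 -> fork_pos = 1 + 5 = 6. Reached multiple(s) of 6: 6 -> fragment 1 completed (1 total).
Step 3: advance 19 -> fork_pos = 6 + 19 = 25. Reached multiple(s) of 6: 12, 18, 24 -> fragments 2-4 completed (4 total).
Step 4: advance 4 -> fork_pos = 25 + 4 = 29. Next multiple of 6 is 30 (not reached); still 4 fragment(s).
4 fragment(s) completed, covering template[0:24] (4 x 6 = 24). The next fragment, fragment 5, covers template[24:30], so it starts at position 24.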